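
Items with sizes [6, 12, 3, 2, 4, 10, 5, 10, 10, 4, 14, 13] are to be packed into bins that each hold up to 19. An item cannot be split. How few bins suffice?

Total = 14 + 13 + 12 + 10 + 10 + 10 + 6 + 5 + 4 + 4 + 3 + 2 = 93.
Lower bound: ⌈93/19⌉ = 5 bins.
Also, 6 items each exceed 19/2, and no two of those can share a bin, so at least 6 bins are needed.
A packing using 6 bins:
  bin 1: 14 + 5 = 19
  bin 2: 13 + 6 = 19
  bin 3: 12 + 4 + 3 = 19
  bin 4: 10 + 4 + 2 = 16
  bin 5: 10 = 10
  bin 6: 10 = 10
This matches the lower bound, so 6 is optimal.

6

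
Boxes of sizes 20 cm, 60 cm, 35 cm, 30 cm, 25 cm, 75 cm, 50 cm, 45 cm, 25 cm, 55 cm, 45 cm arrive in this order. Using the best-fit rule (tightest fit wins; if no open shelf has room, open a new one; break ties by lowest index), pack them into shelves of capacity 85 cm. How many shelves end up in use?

7

  20 → shelf 1 (new)  [load 20/85]
  60 → shelf 1  [load 80/85]
  35 → shelf 2 (new)  [load 35/85]
  30 → shelf 2  [load 65/85]
  25 → shelf 3 (new)  [load 25/85]
  75 → shelf 4 (new)  [load 75/85]
  50 → shelf 3  [load 75/85]
  45 → shelf 5 (new)  [load 45/85]
  25 → shelf 5  [load 70/85]
  55 → shelf 6 (new)  [load 55/85]
  45 → shelf 7 (new)  [load 45/85]
7 shelves opened.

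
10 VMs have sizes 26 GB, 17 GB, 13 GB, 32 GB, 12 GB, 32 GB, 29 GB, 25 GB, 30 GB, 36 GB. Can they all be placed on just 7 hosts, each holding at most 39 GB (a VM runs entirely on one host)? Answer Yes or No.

No

Total = 252 GB; ⌈252/39⌉ = 7.
The bound of 7 does not rule out 7, but exhaustive search shows no assignment into 7 hosts of capacity 39 GB exists — the minimum is 8.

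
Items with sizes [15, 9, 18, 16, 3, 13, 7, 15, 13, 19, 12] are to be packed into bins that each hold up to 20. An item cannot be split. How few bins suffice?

9

Total = 19 + 18 + 16 + 15 + 15 + 13 + 13 + 12 + 9 + 7 + 3 = 140.
Lower bound: ⌈140/20⌉ = 7 bins.
Also, 8 items each exceed 10, and no two of those can share a bin, so at least 8 bins are needed.
A packing using 9 bins:
  bin 1: 19 = 19
  bin 2: 18 = 18
  bin 3: 16 + 3 = 19
  bin 4: 15 = 15
  bin 5: 15 = 15
  bin 6: 13 + 7 = 20
  bin 7: 13 = 13
  bin 8: 12 = 12
  bin 9: 9 = 9
No arrangement into 8 bins stays within capacity, so 9 is optimal.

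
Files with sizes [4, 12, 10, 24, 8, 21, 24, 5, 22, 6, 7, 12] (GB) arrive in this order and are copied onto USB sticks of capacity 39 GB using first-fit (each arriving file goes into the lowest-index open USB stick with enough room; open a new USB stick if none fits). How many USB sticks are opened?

5

  4 → USB stick 1 (new)  [load 4/39]
  12 → USB stick 1  [load 16/39]
  10 → USB stick 1  [load 26/39]
  24 → USB stick 2 (new)  [load 24/39]
  8 → USB stick 1  [load 34/39]
  21 → USB stick 3 (new)  [load 21/39]
  24 → USB stick 4 (new)  [load 24/39]
  5 → USB stick 1  [load 39/39]
  22 → USB stick 5 (new)  [load 22/39]
  6 → USB stick 2  [load 30/39]
  7 → USB stick 2  [load 37/39]
  12 → USB stick 3  [load 33/39]
5 USB sticks opened.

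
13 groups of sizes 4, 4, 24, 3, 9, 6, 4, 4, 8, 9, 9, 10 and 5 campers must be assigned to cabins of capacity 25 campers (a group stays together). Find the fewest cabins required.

Total = 24 + 10 + 9 + 9 + 9 + 8 + 6 + 5 + 4 + 4 + 4 + 4 + 3 = 99 campers.
Lower bound: ⌈99/25⌉ = 4 cabins.
A packing using 4 cabins:
  cabin 1: 24 = 24
  cabin 2: 10 + 9 + 6 = 25
  cabin 3: 9 + 9 + 4 + 3 = 25
  cabin 4: 8 + 5 + 4 + 4 + 4 = 25
This matches the lower bound, so 4 is optimal.

4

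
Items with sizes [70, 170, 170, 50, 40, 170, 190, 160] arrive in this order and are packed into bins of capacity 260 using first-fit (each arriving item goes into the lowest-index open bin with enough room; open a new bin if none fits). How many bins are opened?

5

  70 → bin 1 (new)  [load 70/260]
  170 → bin 1  [load 240/260]
  170 → bin 2 (new)  [load 170/260]
  50 → bin 2  [load 220/260]
  40 → bin 2  [load 260/260]
  170 → bin 3 (new)  [load 170/260]
  190 → bin 4 (new)  [load 190/260]
  160 → bin 5 (new)  [load 160/260]
5 bins opened.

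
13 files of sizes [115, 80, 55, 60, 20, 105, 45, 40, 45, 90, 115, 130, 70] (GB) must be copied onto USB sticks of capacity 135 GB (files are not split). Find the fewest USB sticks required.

Total = 130 + 115 + 115 + 105 + 90 + 80 + 70 + 60 + 55 + 45 + 45 + 40 + 20 = 970 GB.
Lower bound: ⌈970/135⌉ = 8 USB sticks.
A packing using 8 USB sticks:
  USB stick 1: 130 = 130
  USB stick 2: 115 + 20 = 135
  USB stick 3: 115 = 115
  USB stick 4: 105 = 105
  USB stick 5: 90 + 45 = 135
  USB stick 6: 80 + 55 = 135
  USB stick 7: 70 + 60 = 130
  USB stick 8: 45 + 40 = 85
This matches the lower bound, so 8 is optimal.

8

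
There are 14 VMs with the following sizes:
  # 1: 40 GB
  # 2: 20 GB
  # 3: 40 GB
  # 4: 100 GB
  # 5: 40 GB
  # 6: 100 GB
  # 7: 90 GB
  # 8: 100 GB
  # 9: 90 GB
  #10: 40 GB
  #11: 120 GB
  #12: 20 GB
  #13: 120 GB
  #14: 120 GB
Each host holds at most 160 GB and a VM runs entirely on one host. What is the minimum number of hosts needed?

Total = 120 + 120 + 120 + 100 + 100 + 100 + 90 + 90 + 40 + 40 + 40 + 40 + 20 + 20 = 1040 GB.
Lower bound: ⌈1040/160⌉ = 7 hosts.
Also, 8 VMs each exceed 80 GB, and no two of those can share a host, so at least 8 hosts are needed.
A packing using 8 hosts:
  host 1: 120 + 40 = 160
  host 2: 120 + 40 = 160
  host 3: 120 + 40 = 160
  host 4: 100 + 40 + 20 = 160
  host 5: 100 + 20 = 120
  host 6: 100 = 100
  host 7: 90 = 90
  host 8: 90 = 90
This matches the lower bound, so 8 is optimal.

8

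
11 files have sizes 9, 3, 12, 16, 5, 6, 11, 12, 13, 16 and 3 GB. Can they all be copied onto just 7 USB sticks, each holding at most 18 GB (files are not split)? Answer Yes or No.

A valid assignment using 7 USB sticks:
  USB stick 1: 16 = 16
  USB stick 2: 16 = 16
  USB stick 3: 13 + 5 = 18
  USB stick 4: 12 + 6 = 18
  USB stick 5: 12 + 3 + 3 = 18
  USB stick 6: 11 = 11
  USB stick 7: 9 = 9
Every load is within 18 GB, so 7 USB sticks suffice.

Yes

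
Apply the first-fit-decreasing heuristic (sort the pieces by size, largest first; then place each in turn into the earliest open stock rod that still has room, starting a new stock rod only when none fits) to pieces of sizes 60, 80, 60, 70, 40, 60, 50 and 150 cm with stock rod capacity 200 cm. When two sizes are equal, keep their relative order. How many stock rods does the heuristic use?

Sorted descending: 150, 80, 70, 60, 60, 60, 50, 40.
  150 → stock rod 1 (new)  [load 150/200]
  80 → stock rod 2 (new)  [load 80/200]
  70 → stock rod 2  [load 150/200]
  60 → stock rod 3 (new)  [load 60/200]
  60 → stock rod 3  [load 120/200]
  60 → stock rod 3  [load 180/200]
  50 → stock rod 1  [load 200/200]
  40 → stock rod 2  [load 190/200]
3 stock rods opened.

3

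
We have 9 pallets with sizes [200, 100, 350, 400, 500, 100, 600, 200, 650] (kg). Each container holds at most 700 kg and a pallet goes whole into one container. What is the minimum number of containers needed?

5

Total = 650 + 600 + 500 + 400 + 350 + 200 + 200 + 100 + 100 = 3100 kg.
Lower bound: ⌈3100/700⌉ = 5 containers.
A packing using 5 containers:
  container 1: 650 = 650
  container 2: 600 + 100 = 700
  container 3: 500 + 200 = 700
  container 4: 400 + 200 + 100 = 700
  container 5: 350 = 350
This matches the lower bound, so 5 is optimal.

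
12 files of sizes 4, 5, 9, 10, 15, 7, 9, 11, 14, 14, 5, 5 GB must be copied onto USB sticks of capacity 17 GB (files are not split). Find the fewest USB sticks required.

8

Total = 15 + 14 + 14 + 11 + 10 + 9 + 9 + 7 + 5 + 5 + 5 + 4 = 108 GB.
Lower bound: ⌈108/17⌉ = 7 USB sticks.
A packing using 8 USB sticks:
  USB stick 1: 15 = 15
  USB stick 2: 14 = 14
  USB stick 3: 14 = 14
  USB stick 4: 11 + 5 = 16
  USB stick 5: 10 + 7 = 17
  USB stick 6: 9 + 5 = 14
  USB stick 7: 9 + 5 = 14
  USB stick 8: 4 = 4
No arrangement into 7 USB sticks stays within capacity, so 8 is optimal.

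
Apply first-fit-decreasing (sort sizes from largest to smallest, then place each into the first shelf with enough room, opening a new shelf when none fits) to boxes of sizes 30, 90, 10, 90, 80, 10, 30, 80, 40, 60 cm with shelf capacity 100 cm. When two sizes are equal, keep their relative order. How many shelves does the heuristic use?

6

Sorted descending: 90, 90, 80, 80, 60, 40, 30, 30, 10, 10.
  90 → shelf 1 (new)  [load 90/100]
  90 → shelf 2 (new)  [load 90/100]
  80 → shelf 3 (new)  [load 80/100]
  80 → shelf 4 (new)  [load 80/100]
  60 → shelf 5 (new)  [load 60/100]
  40 → shelf 5  [load 100/100]
  30 → shelf 6 (new)  [load 30/100]
  30 → shelf 6  [load 60/100]
  10 → shelf 1  [load 100/100]
  10 → shelf 2  [load 100/100]
6 shelves opened.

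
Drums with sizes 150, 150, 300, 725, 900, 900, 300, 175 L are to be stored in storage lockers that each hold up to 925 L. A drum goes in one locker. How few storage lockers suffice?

Total = 900 + 900 + 725 + 300 + 300 + 175 + 150 + 150 = 3600 L.
Lower bound: ⌈3600/925⌉ = 4 storage lockers.
A packing using 4 storage lockers:
  locker 1: 900 = 900
  locker 2: 900 = 900
  locker 3: 725 + 175 = 900
  locker 4: 300 + 300 + 150 + 150 = 900
This matches the lower bound, so 4 is optimal.

4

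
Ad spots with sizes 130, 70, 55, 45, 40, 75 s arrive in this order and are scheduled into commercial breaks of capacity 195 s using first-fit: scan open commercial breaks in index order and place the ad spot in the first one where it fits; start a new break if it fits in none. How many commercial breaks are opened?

  130 → break 1 (new)  [load 130/195]
  70 → break 2 (new)  [load 70/195]
  55 → break 1  [load 185/195]
  45 → break 2  [load 115/195]
  40 → break 2  [load 155/195]
  75 → break 3 (new)  [load 75/195]
3 commercial breaks opened.

3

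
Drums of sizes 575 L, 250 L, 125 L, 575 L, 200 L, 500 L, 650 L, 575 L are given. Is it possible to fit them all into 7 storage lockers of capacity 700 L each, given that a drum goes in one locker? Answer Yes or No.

Yes

A valid assignment using 6 storage lockers:
  locker 1: 650 = 650
  locker 2: 575 + 125 = 700
  locker 3: 575 = 575
  locker 4: 575 = 575
  locker 5: 500 + 200 = 700
  locker 6: 250 = 250
That uses only 6 ≤ 7, so 7 storage lockers are enough.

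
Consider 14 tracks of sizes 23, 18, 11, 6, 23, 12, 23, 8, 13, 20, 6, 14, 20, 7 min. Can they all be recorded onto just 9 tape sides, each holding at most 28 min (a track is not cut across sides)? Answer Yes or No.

Yes

A valid assignment using 9 tape sides:
  side 1: 23 = 23
  side 2: 23 = 23
  side 3: 23 = 23
  side 4: 20 + 8 = 28
  side 5: 20 + 7 = 27
  side 6: 18 + 6 = 24
  side 7: 14 + 13 = 27
  side 8: 12 + 11 = 23
  side 9: 6 = 6
Every load is within 28 min, so 9 tape sides suffice.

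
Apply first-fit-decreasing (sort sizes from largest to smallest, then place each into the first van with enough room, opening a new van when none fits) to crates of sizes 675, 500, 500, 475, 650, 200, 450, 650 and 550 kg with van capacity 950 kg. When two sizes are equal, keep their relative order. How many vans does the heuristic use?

Sorted descending: 675, 650, 650, 550, 500, 500, 475, 450, 200.
  675 → van 1 (new)  [load 675/950]
  650 → van 2 (new)  [load 650/950]
  650 → van 3 (new)  [load 650/950]
  550 → van 4 (new)  [load 550/950]
  500 → van 5 (new)  [load 500/950]
  500 → van 6 (new)  [load 500/950]
  475 → van 7 (new)  [load 475/950]
  450 → van 5  [load 950/950]
  200 → van 1  [load 875/950]
7 vans opened.

7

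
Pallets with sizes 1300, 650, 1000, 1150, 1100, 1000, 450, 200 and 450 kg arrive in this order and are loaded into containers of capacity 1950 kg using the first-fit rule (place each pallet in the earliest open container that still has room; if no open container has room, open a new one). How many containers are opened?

5

  1300 → container 1 (new)  [load 1300/1950]
  650 → container 1  [load 1950/1950]
  1000 → container 2 (new)  [load 1000/1950]
  1150 → container 3 (new)  [load 1150/1950]
  1100 → container 4 (new)  [load 1100/1950]
  1000 → container 5 (new)  [load 1000/1950]
  450 → container 2  [load 1450/1950]
  200 → container 2  [load 1650/1950]
  450 → container 3  [load 1600/1950]
5 containers opened.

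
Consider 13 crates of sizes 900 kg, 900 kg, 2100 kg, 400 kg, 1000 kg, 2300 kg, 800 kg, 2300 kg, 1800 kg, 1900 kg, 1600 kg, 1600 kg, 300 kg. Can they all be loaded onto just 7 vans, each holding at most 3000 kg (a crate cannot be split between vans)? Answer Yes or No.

A valid assignment using 7 vans:
  van 1: 2300 + 400 + 300 = 3000
  van 2: 2300 = 2300
  van 3: 2100 + 900 = 3000
  van 4: 1900 + 1000 = 2900
  van 5: 1800 + 900 = 2700
  van 6: 1600 + 800 = 2400
  van 7: 1600 = 1600
Every load is within 3000 kg, so 7 vans suffice.

Yes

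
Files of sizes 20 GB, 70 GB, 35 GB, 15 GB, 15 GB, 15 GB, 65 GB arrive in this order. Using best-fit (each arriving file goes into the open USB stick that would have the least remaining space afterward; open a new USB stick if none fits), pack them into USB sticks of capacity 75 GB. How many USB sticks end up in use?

4

  20 → USB stick 1 (new)  [load 20/75]
  70 → USB stick 2 (new)  [load 70/75]
  35 → USB stick 1  [load 55/75]
  15 → USB stick 1  [load 70/75]
  15 → USB stick 3 (new)  [load 15/75]
  15 → USB stick 3  [load 30/75]
  65 → USB stick 4 (new)  [load 65/75]
4 USB sticks opened.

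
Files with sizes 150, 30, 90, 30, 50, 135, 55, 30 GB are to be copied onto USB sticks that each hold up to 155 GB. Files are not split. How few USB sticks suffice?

4

Total = 150 + 135 + 90 + 55 + 50 + 30 + 30 + 30 = 570 GB.
Lower bound: ⌈570/155⌉ = 4 USB sticks.
A packing using 4 USB sticks:
  USB stick 1: 150 = 150
  USB stick 2: 135 = 135
  USB stick 3: 90 + 55 = 145
  USB stick 4: 50 + 30 + 30 + 30 = 140
This matches the lower bound, so 4 is optimal.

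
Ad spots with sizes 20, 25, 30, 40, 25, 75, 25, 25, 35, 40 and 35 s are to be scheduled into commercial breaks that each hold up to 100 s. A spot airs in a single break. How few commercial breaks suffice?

4

Total = 75 + 40 + 40 + 35 + 35 + 30 + 25 + 25 + 25 + 25 + 20 = 375 s.
Lower bound: ⌈375/100⌉ = 4 commercial breaks.
A packing using 4 commercial breaks:
  break 1: 75 + 25 = 100
  break 2: 40 + 40 + 20 = 100
  break 3: 35 + 35 + 30 = 100
  break 4: 25 + 25 + 25 = 75
This matches the lower bound, so 4 is optimal.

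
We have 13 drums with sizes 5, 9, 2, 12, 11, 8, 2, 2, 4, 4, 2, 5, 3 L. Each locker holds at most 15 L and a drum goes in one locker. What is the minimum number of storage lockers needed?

5

Total = 12 + 11 + 9 + 8 + 5 + 5 + 4 + 4 + 3 + 2 + 2 + 2 + 2 = 69 L.
Lower bound: ⌈69/15⌉ = 5 storage lockers.
A packing using 5 storage lockers:
  locker 1: 12 + 3 = 15
  locker 2: 11 + 4 = 15
  locker 3: 9 + 5 = 14
  locker 4: 8 + 5 + 2 = 15
  locker 5: 4 + 2 + 2 + 2 = 10
This matches the lower bound, so 5 is optimal.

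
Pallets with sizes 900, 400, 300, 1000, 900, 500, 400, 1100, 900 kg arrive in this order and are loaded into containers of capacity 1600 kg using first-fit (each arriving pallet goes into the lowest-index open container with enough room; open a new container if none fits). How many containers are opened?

5

  900 → container 1 (new)  [load 900/1600]
  400 → container 1  [load 1300/1600]
  300 → container 1  [load 1600/1600]
  1000 → container 2 (new)  [load 1000/1600]
  900 → container 3 (new)  [load 900/1600]
  500 → container 2  [load 1500/1600]
  400 → container 3  [load 1300/1600]
  1100 → container 4 (new)  [load 1100/1600]
  900 → container 5 (new)  [load 900/1600]
5 containers opened.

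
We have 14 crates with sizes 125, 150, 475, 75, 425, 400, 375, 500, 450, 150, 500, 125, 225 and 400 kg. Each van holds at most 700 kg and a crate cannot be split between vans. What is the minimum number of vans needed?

8

Total = 500 + 500 + 475 + 450 + 425 + 400 + 400 + 375 + 225 + 150 + 150 + 125 + 125 + 75 = 4375 kg.
Lower bound: ⌈4375/700⌉ = 7 vans.
Also, 8 crates each exceed 350 kg, and no two of those can share a van, so at least 8 vans are needed.
A packing using 8 vans:
  van 1: 500 + 150 = 650
  van 2: 500 + 150 = 650
  van 3: 475 + 225 = 700
  van 4: 450 + 125 + 125 = 700
  van 5: 425 + 75 = 500
  van 6: 400 = 400
  van 7: 400 = 400
  van 8: 375 = 375
This matches the lower bound, so 8 is optimal.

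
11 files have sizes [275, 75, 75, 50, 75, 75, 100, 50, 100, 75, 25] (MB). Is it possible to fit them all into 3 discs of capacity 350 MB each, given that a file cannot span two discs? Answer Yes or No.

Yes

A valid assignment using 3 discs:
  disc 1: 275 + 75 = 350
  disc 2: 100 + 100 + 75 + 75 = 350
  disc 3: 75 + 75 + 50 + 50 + 25 = 275
Every load is within 350 MB, so 3 discs suffice.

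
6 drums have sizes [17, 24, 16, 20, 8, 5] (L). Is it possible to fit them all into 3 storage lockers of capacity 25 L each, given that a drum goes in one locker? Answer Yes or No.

No

Total = 90 L; ⌈90/25⌉ = 4.
At least 4 storage lockers are required, but only 3 are allowed.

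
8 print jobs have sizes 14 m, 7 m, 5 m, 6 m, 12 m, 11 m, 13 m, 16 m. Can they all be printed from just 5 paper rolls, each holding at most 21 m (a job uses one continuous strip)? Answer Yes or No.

A valid assignment using 5 paper rolls:
  roll 1: 16 + 5 = 21
  roll 2: 14 + 7 = 21
  roll 3: 13 + 6 = 19
  roll 4: 12 = 12
  roll 5: 11 = 11
Every load is within 21 m, so 5 paper rolls suffice.

Yes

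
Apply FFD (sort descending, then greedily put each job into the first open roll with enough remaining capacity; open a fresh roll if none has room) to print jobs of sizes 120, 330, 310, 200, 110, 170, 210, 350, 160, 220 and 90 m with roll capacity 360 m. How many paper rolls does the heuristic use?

7

Sorted descending: 350, 330, 310, 220, 210, 200, 170, 160, 120, 110, 90.
  350 → roll 1 (new)  [load 350/360]
  330 → roll 2 (new)  [load 330/360]
  310 → roll 3 (new)  [load 310/360]
  220 → roll 4 (new)  [load 220/360]
  210 → roll 5 (new)  [load 210/360]
  200 → roll 6 (new)  [load 200/360]
  170 → roll 7 (new)  [load 170/360]
  160 → roll 6  [load 360/360]
  120 → roll 4  [load 340/360]
  110 → roll 5  [load 320/360]
  90 → roll 7  [load 260/360]
7 paper rolls opened.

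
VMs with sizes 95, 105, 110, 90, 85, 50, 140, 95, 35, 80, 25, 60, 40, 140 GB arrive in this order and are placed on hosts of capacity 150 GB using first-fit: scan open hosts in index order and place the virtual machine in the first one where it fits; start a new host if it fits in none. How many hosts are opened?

9

  95 → host 1 (new)  [load 95/150]
  105 → host 2 (new)  [load 105/150]
  110 → host 3 (new)  [load 110/150]
  90 → host 4 (new)  [load 90/150]
  85 → host 5 (new)  [load 85/150]
  50 → host 1  [load 145/150]
  140 → host 6 (new)  [load 140/150]
  95 → host 7 (new)  [load 95/150]
  35 → host 2  [load 140/150]
  80 → host 8 (new)  [load 80/150]
  25 → host 3  [load 135/150]
  60 → host 4  [load 150/150]
  40 → host 5  [load 125/150]
  140 → host 9 (new)  [load 140/150]
9 hosts opened.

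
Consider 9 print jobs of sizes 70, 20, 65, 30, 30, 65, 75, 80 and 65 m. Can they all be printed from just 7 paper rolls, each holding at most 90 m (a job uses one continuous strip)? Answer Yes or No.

A valid assignment using 7 paper rolls:
  roll 1: 80 = 80
  roll 2: 75 = 75
  roll 3: 70 + 20 = 90
  roll 4: 65 = 65
  roll 5: 65 = 65
  roll 6: 65 = 65
  roll 7: 30 + 30 = 60
Every load is within 90 m, so 7 paper rolls suffice.

Yes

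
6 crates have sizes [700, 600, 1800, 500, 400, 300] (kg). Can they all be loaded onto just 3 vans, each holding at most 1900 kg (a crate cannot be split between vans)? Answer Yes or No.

Yes

A valid assignment using 3 vans:
  van 1: 1800 = 1800
  van 2: 700 + 600 + 500 = 1800
  van 3: 400 + 300 = 700
Every load is within 1900 kg, so 3 vans suffice.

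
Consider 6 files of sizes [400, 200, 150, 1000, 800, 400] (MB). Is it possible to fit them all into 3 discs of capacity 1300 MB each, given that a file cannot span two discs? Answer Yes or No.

Yes

A valid assignment using 3 discs:
  disc 1: 1000 + 200 = 1200
  disc 2: 800 + 400 = 1200
  disc 3: 400 + 150 = 550
Every load is within 1300 MB, so 3 discs suffice.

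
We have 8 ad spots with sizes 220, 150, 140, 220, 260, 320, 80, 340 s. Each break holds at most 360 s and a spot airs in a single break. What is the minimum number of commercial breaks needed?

6

Total = 340 + 320 + 260 + 220 + 220 + 150 + 140 + 80 = 1730 s.
Lower bound: ⌈1730/360⌉ = 5 commercial breaks.
A packing using 6 commercial breaks:
  break 1: 340 = 340
  break 2: 320 = 320
  break 3: 260 + 80 = 340
  break 4: 220 + 140 = 360
  break 5: 220 = 220
  break 6: 150 = 150
No arrangement into 5 commercial breaks stays within capacity, so 6 is optimal.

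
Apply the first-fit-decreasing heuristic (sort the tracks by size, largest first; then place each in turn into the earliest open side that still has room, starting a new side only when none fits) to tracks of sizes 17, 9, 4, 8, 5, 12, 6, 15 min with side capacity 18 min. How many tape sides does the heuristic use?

5

Sorted descending: 17, 15, 12, 9, 8, 6, 5, 4.
  17 → side 1 (new)  [load 17/18]
  15 → side 2 (new)  [load 15/18]
  12 → side 3 (new)  [load 12/18]
  9 → side 4 (new)  [load 9/18]
  8 → side 4  [load 17/18]
  6 → side 3  [load 18/18]
  5 → side 5 (new)  [load 5/18]
  4 → side 5  [load 9/18]
5 tape sides opened.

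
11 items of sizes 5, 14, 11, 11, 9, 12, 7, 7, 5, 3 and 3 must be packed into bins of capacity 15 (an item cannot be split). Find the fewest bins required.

7

Total = 14 + 12 + 11 + 11 + 9 + 7 + 7 + 5 + 5 + 3 + 3 = 87.
Lower bound: ⌈87/15⌉ = 6 bins.
A packing using 7 bins:
  bin 1: 14 = 14
  bin 2: 12 + 3 = 15
  bin 3: 11 + 3 = 14
  bin 4: 11 = 11
  bin 5: 9 + 5 = 14
  bin 6: 7 + 7 = 14
  bin 7: 5 = 5
No arrangement into 6 bins stays within capacity, so 7 is optimal.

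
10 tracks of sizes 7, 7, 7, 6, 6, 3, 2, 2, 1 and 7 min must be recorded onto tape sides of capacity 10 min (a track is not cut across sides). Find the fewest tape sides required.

6

Total = 7 + 7 + 7 + 7 + 6 + 6 + 3 + 2 + 2 + 1 = 48 min.
Lower bound: ⌈48/10⌉ = 5 tape sides.
Also, 6 tracks each exceed 5 min, and no two of those can share a side, so at least 6 tape sides are needed.
A packing using 6 tape sides:
  side 1: 7 + 3 = 10
  side 2: 7 + 2 + 1 = 10
  side 3: 7 + 2 = 9
  side 4: 7 = 7
  side 5: 6 = 6
  side 6: 6 = 6
This matches the lower bound, so 6 is optimal.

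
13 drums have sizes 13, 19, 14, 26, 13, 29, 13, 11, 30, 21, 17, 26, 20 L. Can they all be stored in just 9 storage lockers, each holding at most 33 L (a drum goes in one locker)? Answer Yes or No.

A valid assignment using 9 storage lockers:
  locker 1: 30 = 30
  locker 2: 29 = 29
  locker 3: 26 = 26
  locker 4: 26 = 26
  locker 5: 21 + 11 = 32
  locker 6: 20 + 13 = 33
  locker 7: 19 + 14 = 33
  locker 8: 17 + 13 = 30
  locker 9: 13 = 13
Every load is within 33 L, so 9 storage lockers suffice.

Yes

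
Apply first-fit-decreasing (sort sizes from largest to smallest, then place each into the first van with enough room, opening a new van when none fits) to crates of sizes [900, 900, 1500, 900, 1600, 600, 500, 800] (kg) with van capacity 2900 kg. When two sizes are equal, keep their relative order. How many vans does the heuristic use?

3

Sorted descending: 1600, 1500, 900, 900, 900, 800, 600, 500.
  1600 → van 1 (new)  [load 1600/2900]
  1500 → van 2 (new)  [load 1500/2900]
  900 → van 1  [load 2500/2900]
  900 → van 2  [load 2400/2900]
  900 → van 3 (new)  [load 900/2900]
  800 → van 3  [load 1700/2900]
  600 → van 3  [load 2300/2900]
  500 → van 2  [load 2900/2900]
3 vans opened.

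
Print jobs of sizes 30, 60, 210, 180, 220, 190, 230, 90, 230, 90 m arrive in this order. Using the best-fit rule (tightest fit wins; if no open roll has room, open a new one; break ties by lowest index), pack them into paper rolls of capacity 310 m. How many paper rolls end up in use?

  30 → roll 1 (new)  [load 30/310]
  60 → roll 1  [load 90/310]
  210 → roll 1  [load 300/310]
  180 → roll 2 (new)  [load 180/310]
  220 → roll 3 (new)  [load 220/310]
  190 → roll 4 (new)  [load 190/310]
  230 → roll 5 (new)  [load 230/310]
  90 → roll 3  [load 310/310]
  230 → roll 6 (new)  [load 230/310]
  90 → roll 4  [load 280/310]
6 paper rolls opened.

6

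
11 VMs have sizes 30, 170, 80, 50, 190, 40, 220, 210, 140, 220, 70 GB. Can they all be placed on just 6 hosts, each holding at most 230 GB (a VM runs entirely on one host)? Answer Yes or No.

Total = 1420 GB; ⌈1420/230⌉ = 7.
At least 7 hosts are required, but only 6 are allowed.

No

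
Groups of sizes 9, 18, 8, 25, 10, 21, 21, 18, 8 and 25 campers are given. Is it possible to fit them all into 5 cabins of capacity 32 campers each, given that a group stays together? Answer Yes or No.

Total = 163 campers; ⌈163/32⌉ = 6.
At least 6 cabins are required, but only 5 are allowed.

No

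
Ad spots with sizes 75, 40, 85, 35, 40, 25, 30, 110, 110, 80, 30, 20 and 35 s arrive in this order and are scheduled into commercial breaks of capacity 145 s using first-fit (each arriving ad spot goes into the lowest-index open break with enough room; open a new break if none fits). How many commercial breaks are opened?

  75 → break 1 (new)  [load 75/145]
  40 → break 1  [load 115/145]
  85 → break 2 (new)  [load 85/145]
  35 → break 2  [load 120/145]
  40 → break 3 (new)  [load 40/145]
  25 → break 1  [load 140/145]
  30 → break 3  [load 70/145]
  110 → break 4 (new)  [load 110/145]
  110 → break 5 (new)  [load 110/145]
  80 → break 6 (new)  [load 80/145]
  30 → break 3  [load 100/145]
  20 → break 2  [load 140/145]
  35 → break 3  [load 135/145]
6 commercial breaks opened.

6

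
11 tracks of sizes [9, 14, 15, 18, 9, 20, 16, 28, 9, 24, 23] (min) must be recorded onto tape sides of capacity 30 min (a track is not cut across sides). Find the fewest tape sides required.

Total = 28 + 24 + 23 + 20 + 18 + 16 + 15 + 14 + 9 + 9 + 9 = 185 min.
Lower bound: ⌈185/30⌉ = 7 tape sides.
A packing using 7 tape sides:
  side 1: 28 = 28
  side 2: 24 = 24
  side 3: 23 = 23
  side 4: 20 + 9 = 29
  side 5: 18 + 9 = 27
  side 6: 16 + 14 = 30
  side 7: 15 + 9 = 24
This matches the lower bound, so 7 is optimal.

7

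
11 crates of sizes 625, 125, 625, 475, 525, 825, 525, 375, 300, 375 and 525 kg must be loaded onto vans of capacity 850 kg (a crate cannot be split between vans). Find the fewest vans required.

Total = 825 + 625 + 625 + 525 + 525 + 525 + 475 + 375 + 375 + 300 + 125 = 5300 kg.
Lower bound: ⌈5300/850⌉ = 7 vans.
A packing using 8 vans:
  van 1: 825 = 825
  van 2: 625 + 125 = 750
  van 3: 625 = 625
  van 4: 525 + 300 = 825
  van 5: 525 = 525
  van 6: 525 = 525
  van 7: 475 + 375 = 850
  van 8: 375 = 375
No arrangement into 7 vans stays within capacity, so 8 is optimal.

8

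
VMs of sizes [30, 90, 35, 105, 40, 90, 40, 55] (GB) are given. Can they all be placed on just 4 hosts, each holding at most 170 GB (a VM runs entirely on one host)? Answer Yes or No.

Yes

A valid assignment using 3 hosts:
  host 1: 105 + 55 = 160
  host 2: 90 + 40 + 40 = 170
  host 3: 90 + 35 + 30 = 155
That uses only 3 ≤ 4, so 4 hosts are enough.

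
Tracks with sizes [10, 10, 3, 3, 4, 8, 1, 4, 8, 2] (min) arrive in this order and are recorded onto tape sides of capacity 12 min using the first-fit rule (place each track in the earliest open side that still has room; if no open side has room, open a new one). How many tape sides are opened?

  10 → side 1 (new)  [load 10/12]
  10 → side 2 (new)  [load 10/12]
  3 → side 3 (new)  [load 3/12]
  3 → side 3  [load 6/12]
  4 → side 3  [load 10/12]
  8 → side 4 (new)  [load 8/12]
  1 → side 1  [load 11/12]
  4 → side 4  [load 12/12]
  8 → side 5 (new)  [load 8/12]
  2 → side 2  [load 12/12]
5 tape sides opened.

5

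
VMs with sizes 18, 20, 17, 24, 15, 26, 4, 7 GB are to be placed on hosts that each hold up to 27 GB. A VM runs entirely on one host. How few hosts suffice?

Total = 26 + 24 + 20 + 18 + 17 + 15 + 7 + 4 = 131 GB.
Lower bound: ⌈131/27⌉ = 5 hosts.
Also, 6 VMs each exceed 27/2 GB, and no two of those can share a host, so at least 6 hosts are needed.
A packing using 6 hosts:
  host 1: 26 = 26
  host 2: 24 = 24
  host 3: 20 + 7 = 27
  host 4: 18 + 4 = 22
  host 5: 17 = 17
  host 6: 15 = 15
This matches the lower bound, so 6 is optimal.

6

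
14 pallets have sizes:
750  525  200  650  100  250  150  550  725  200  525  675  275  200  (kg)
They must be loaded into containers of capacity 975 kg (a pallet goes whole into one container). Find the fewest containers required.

Total = 750 + 725 + 675 + 650 + 550 + 525 + 525 + 275 + 250 + 200 + 200 + 200 + 150 + 100 = 5775 kg.
Lower bound: ⌈5775/975⌉ = 6 containers.
Also, 7 pallets each exceed 975/2 kg, and no two of those can share a container, so at least 7 containers are needed.
A packing using 7 containers:
  container 1: 750 + 200 = 950
  container 2: 725 + 250 = 975
  container 3: 675 + 275 = 950
  container 4: 650 + 200 + 100 = 950
  container 5: 550 + 200 + 150 = 900
  container 6: 525 = 525
  container 7: 525 = 525
This matches the lower bound, so 7 is optimal.

7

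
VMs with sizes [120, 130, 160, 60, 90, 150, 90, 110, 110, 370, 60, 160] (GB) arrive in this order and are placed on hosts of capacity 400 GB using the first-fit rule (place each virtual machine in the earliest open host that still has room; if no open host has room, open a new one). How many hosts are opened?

5

  120 → host 1 (new)  [load 120/400]
  130 → host 1  [load 250/400]
  160 → host 2 (new)  [load 160/400]
  60 → host 1  [load 310/400]
  90 → host 1  [load 400/400]
  150 → host 2  [load 310/400]
  90 → host 2  [load 400/400]
  110 → host 3 (new)  [load 110/400]
  110 → host 3  [load 220/400]
  370 → host 4 (new)  [load 370/400]
  60 → host 3  [load 280/400]
  160 → host 5 (new)  [load 160/400]
5 hosts opened.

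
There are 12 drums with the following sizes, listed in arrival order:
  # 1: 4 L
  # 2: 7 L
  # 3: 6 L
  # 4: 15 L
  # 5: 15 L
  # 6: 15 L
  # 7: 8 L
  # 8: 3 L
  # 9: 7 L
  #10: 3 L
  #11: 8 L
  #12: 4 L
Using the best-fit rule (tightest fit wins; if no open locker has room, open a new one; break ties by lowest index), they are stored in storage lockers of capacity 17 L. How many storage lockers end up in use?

  4 → locker 1 (new)  [load 4/17]
  7 → locker 1  [load 11/17]
  6 → locker 1  [load 17/17]
  15 → locker 2 (new)  [load 15/17]
  15 → locker 3 (new)  [load 15/17]
  15 → locker 4 (new)  [load 15/17]
  8 → locker 5 (new)  [load 8/17]
  3 → locker 5  [load 11/17]
  7 → locker 6 (new)  [load 7/17]
  3 → locker 5  [load 14/17]
  8 → locker 6  [load 15/17]
  4 → locker 7 (new)  [load 4/17]
7 storage lockers opened.

7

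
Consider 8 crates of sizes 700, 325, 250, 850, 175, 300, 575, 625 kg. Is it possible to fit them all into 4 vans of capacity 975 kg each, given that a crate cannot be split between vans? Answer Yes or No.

No

Total = 3800 kg; ⌈3800/975⌉ = 4.
The bound of 4 does not rule out 4, but exhaustive search shows no assignment into 4 vans of capacity 975 kg exists — the minimum is 5.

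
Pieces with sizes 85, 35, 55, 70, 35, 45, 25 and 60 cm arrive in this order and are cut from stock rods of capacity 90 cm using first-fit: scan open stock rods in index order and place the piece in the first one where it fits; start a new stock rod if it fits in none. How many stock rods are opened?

5

  85 → stock rod 1 (new)  [load 85/90]
  35 → stock rod 2 (new)  [load 35/90]
  55 → stock rod 2  [load 90/90]
  70 → stock rod 3 (new)  [load 70/90]
  35 → stock rod 4 (new)  [load 35/90]
  45 → stock rod 4  [load 80/90]
  25 → stock rod 5 (new)  [load 25/90]
  60 → stock rod 5  [load 85/90]
5 stock rods opened.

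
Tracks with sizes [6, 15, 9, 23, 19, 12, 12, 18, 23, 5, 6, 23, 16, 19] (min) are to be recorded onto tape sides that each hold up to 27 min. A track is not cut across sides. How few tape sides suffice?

Total = 23 + 23 + 23 + 19 + 19 + 18 + 16 + 15 + 12 + 12 + 9 + 6 + 6 + 5 = 206 min.
Lower bound: ⌈206/27⌉ = 8 tape sides.
A packing using 9 tape sides:
  side 1: 23 = 23
  side 2: 23 = 23
  side 3: 23 = 23
  side 4: 19 + 6 = 25
  side 5: 19 + 6 = 25
  side 6: 18 + 9 = 27
  side 7: 16 + 5 = 21
  side 8: 15 + 12 = 27
  side 9: 12 = 12
No arrangement into 8 tape sides stays within capacity, so 9 is optimal.

9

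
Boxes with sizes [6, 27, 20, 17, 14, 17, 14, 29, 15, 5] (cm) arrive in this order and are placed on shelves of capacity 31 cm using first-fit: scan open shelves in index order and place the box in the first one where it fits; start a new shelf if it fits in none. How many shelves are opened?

6

  6 → shelf 1 (new)  [load 6/31]
  27 → shelf 2 (new)  [load 27/31]
  20 → shelf 1  [load 26/31]
  17 → shelf 3 (new)  [load 17/31]
  14 → shelf 3  [load 31/31]
  17 → shelf 4 (new)  [load 17/31]
  14 → shelf 4  [load 31/31]
  29 → shelf 5 (new)  [load 29/31]
  15 → shelf 6 (new)  [load 15/31]
  5 → shelf 1  [load 31/31]
6 shelves opened.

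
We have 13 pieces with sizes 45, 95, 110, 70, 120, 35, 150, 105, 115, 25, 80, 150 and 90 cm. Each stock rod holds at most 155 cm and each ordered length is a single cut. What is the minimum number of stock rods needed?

Total = 150 + 150 + 120 + 115 + 110 + 105 + 95 + 90 + 80 + 70 + 45 + 35 + 25 = 1190 cm.
Lower bound: ⌈1190/155⌉ = 8 stock rods.
Also, 9 pieces each exceed 155/2 cm, and no two of those can share a stock rod, so at least 9 stock rods are needed.
A packing using 9 stock rods:
  stock rod 1: 150 = 150
  stock rod 2: 150 = 150
  stock rod 3: 120 + 35 = 155
  stock rod 4: 115 + 25 = 140
  stock rod 5: 110 + 45 = 155
  stock rod 6: 105 = 105
  stock rod 7: 95 = 95
  stock rod 8: 90 = 90
  stock rod 9: 80 + 70 = 150
This matches the lower bound, so 9 is optimal.

9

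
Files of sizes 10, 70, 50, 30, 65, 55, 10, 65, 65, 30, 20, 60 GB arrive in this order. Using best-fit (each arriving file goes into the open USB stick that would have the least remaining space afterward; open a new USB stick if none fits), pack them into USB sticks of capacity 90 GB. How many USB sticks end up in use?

7

  10 → USB stick 1 (new)  [load 10/90]
  70 → USB stick 1  [load 80/90]
  50 → USB stick 2 (new)  [load 50/90]
  30 → USB stick 2  [load 80/90]
  65 → USB stick 3 (new)  [load 65/90]
  55 → USB stick 4 (new)  [load 55/90]
  10 → USB stick 1  [load 90/90]
  65 → USB stick 5 (new)  [load 65/90]
  65 → USB stick 6 (new)  [load 65/90]
  30 → USB stick 4  [load 85/90]
  20 → USB stick 3  [load 85/90]
  60 → USB stick 7 (new)  [load 60/90]
7 USB sticks opened.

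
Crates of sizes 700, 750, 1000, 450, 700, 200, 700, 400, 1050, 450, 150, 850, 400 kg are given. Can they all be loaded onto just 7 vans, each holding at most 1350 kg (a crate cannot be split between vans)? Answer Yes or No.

A valid assignment using 7 vans:
  van 1: 1050 + 200 = 1250
  van 2: 1000 + 150 = 1150
  van 3: 850 + 450 = 1300
  van 4: 750 + 450 = 1200
  van 5: 700 + 400 = 1100
  van 6: 700 + 400 = 1100
  van 7: 700 = 700
Every load is within 1350 kg, so 7 vans suffice.

Yes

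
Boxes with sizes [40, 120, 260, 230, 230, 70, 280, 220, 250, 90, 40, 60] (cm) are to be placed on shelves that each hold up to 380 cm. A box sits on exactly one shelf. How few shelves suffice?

Total = 280 + 260 + 250 + 230 + 230 + 220 + 120 + 90 + 70 + 60 + 40 + 40 = 1890 cm.
Lower bound: ⌈1890/380⌉ = 5 shelves.
Also, 6 boxes each exceed 190 cm, and no two of those can share a shelf, so at least 6 shelves are needed.
A packing using 6 shelves:
  shelf 1: 280 + 90 = 370
  shelf 2: 260 + 120 = 380
  shelf 3: 250 + 70 + 60 = 380
  shelf 4: 230 + 40 + 40 = 310
  shelf 5: 230 = 230
  shelf 6: 220 = 220
This matches the lower bound, so 6 is optimal.

6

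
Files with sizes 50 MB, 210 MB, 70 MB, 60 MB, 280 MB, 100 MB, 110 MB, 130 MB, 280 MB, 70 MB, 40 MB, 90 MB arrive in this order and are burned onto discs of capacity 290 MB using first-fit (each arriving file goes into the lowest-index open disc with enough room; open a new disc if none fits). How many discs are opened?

6

  50 → disc 1 (new)  [load 50/290]
  210 → disc 1  [load 260/290]
  70 → disc 2 (new)  [load 70/290]
  60 → disc 2  [load 130/290]
  280 → disc 3 (new)  [load 280/290]
  100 → disc 2  [load 230/290]
  110 → disc 4 (new)  [load 110/290]
  130 → disc 4  [load 240/290]
  280 → disc 5 (new)  [load 280/290]
  70 → disc 6 (new)  [load 70/290]
  40 → disc 2  [load 270/290]
  90 → disc 6  [load 160/290]
6 discs opened.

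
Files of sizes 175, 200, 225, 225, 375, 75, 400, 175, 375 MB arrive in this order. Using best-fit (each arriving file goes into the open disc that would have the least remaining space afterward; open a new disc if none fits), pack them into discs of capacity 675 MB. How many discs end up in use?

4

  175 → disc 1 (new)  [load 175/675]
  200 → disc 1  [load 375/675]
  225 → disc 1  [load 600/675]
  225 → disc 2 (new)  [load 225/675]
  375 → disc 2  [load 600/675]
  75 → disc 1  [load 675/675]
  400 → disc 3 (new)  [load 400/675]
  175 → disc 3  [load 575/675]
  375 → disc 4 (new)  [load 375/675]
4 discs opened.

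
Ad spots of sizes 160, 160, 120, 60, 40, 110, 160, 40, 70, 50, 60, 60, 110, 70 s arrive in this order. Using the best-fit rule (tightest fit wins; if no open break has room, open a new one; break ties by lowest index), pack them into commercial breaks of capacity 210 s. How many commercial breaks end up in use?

  160 → break 1 (new)  [load 160/210]
  160 → break 2 (new)  [load 160/210]
  120 → break 3 (new)  [load 120/210]
  60 → break 3  [load 180/210]
  40 → break 1  [load 200/210]
  110 → break 4 (new)  [load 110/210]
  160 → break 5 (new)  [load 160/210]
  40 → break 2  [load 200/210]
  70 → break 4  [load 180/210]
  50 → break 5  [load 210/210]
  60 → break 6 (new)  [load 60/210]
  60 → break 6  [load 120/210]
  110 → break 7 (new)  [load 110/210]
  70 → break 6  [load 190/210]
7 commercial breaks opened.

7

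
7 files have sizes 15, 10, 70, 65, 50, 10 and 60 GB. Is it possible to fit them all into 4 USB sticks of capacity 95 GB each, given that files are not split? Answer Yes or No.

Yes

A valid assignment using 4 USB sticks:
  USB stick 1: 70 + 15 + 10 = 95
  USB stick 2: 65 + 10 = 75
  USB stick 3: 60 = 60
  USB stick 4: 50 = 50
Every load is within 95 GB, so 4 USB sticks suffice.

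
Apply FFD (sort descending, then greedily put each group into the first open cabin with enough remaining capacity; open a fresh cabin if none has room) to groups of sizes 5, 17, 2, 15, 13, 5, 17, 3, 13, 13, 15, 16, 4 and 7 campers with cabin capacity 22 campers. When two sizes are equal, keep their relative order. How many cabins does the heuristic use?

8

Sorted descending: 17, 17, 16, 15, 15, 13, 13, 13, 7, 5, 5, 4, 3, 2.
  17 → cabin 1 (new)  [load 17/22]
  17 → cabin 2 (new)  [load 17/22]
  16 → cabin 3 (new)  [load 16/22]
  15 → cabin 4 (new)  [load 15/22]
  15 → cabin 5 (new)  [load 15/22]
  13 → cabin 6 (new)  [load 13/22]
  13 → cabin 7 (new)  [load 13/22]
  13 → cabin 8 (new)  [load 13/22]
  7 → cabin 4  [load 22/22]
  5 → cabin 1  [load 22/22]
  5 → cabin 2  [load 22/22]
  4 → cabin 3  [load 20/22]
  3 → cabin 5  [load 18/22]
  2 → cabin 3  [load 22/22]
8 cabins opened.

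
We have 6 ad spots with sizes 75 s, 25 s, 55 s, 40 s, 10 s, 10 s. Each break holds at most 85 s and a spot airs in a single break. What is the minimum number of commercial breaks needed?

3

Total = 75 + 55 + 40 + 25 + 10 + 10 = 215 s.
Lower bound: ⌈215/85⌉ = 3 commercial breaks.
A packing using 3 commercial breaks:
  break 1: 75 + 10 = 85
  break 2: 55 + 25 = 80
  break 3: 40 + 10 = 50
This matches the lower bound, so 3 is optimal.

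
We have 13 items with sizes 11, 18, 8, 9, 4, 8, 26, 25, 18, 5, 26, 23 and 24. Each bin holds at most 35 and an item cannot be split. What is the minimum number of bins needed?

7

Total = 26 + 26 + 25 + 24 + 23 + 18 + 18 + 11 + 9 + 8 + 8 + 5 + 4 = 205.
Lower bound: ⌈205/35⌉ = 6 bins.
Also, 7 items each exceed 35/2, and no two of those can share a bin, so at least 7 bins are needed.
A packing using 7 bins:
  bin 1: 26 + 9 = 35
  bin 2: 26 + 8 = 34
  bin 3: 25 + 8 = 33
  bin 4: 24 + 11 = 35
  bin 5: 23 + 5 + 4 = 32
  bin 6: 18 = 18
  bin 7: 18 = 18
This matches the lower bound, so 7 is optimal.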